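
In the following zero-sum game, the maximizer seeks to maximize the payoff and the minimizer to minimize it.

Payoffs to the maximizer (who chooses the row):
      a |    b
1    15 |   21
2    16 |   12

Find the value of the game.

Row minima are 15 and 12, so the maximizer's maximin is 15; column maxima are 16 and 21, so the minimizer's minimax is 16. These differ, so the equilibrium is in mixed strategies.
Let the maximizer play 1 with probability p. The minimizer is indifferent when 15p + 16(1−p) = 21p + 12(1−p), giving p = 2/5.
Let the minimizer play a with probability q. The maximizer is indifferent when 15q + 21(1−q) = 16q + 12(1−q), giving q = 9/10.
The value is 15·(9/10) + (21)·(1/10) = 78/5.

78/5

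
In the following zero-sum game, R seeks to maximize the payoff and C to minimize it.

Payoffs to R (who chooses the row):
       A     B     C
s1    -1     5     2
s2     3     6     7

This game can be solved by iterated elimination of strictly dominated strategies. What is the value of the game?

Row s1 is strictly dominated by row s2 (3>-1, 6>5, 7>2); eliminate s1.
Column C is strictly dominated by A for C (3<7); eliminate C.
Column B is strictly dominated by A for C (3<6); eliminate B.
Only (s2, A) remains, with payoff 3.

3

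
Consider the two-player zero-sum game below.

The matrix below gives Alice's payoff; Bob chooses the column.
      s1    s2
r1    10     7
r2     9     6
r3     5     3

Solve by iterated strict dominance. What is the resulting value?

Column s1 is strictly dominated by s2 for Bob (7<10, 6<9, 3<5); eliminate s1.
Row r2 is strictly dominated by row r1 (7>6); eliminate r2.
Row r3 is strictly dominated by row r1 (7>3); eliminate r3.
Only (r1, s2) remains, with payoff 7.

7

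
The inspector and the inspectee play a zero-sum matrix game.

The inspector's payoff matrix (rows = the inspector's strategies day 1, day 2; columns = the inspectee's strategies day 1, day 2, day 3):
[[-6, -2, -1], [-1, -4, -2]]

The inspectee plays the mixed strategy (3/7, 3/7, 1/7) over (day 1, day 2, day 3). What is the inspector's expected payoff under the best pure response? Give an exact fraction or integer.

-17/7

day 1: (-6)·(3/7) + (-2)·(3/7) + (-1)·(1/7) = -25/7.
day 2: (-1)·(3/7) + (-4)·(3/7) + (-2)·(1/7) = -17/7.
The best pure response is day 2 with expected payoff -17/7.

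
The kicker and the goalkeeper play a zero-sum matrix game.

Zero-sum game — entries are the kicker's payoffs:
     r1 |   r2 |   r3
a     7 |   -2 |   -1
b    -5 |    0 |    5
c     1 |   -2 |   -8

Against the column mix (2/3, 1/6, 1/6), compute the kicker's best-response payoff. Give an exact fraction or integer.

25/6

a: (7)·(2/3) + (-2)·(1/6) + (-1)·(1/6) = 25/6.
b: (-5)·(2/3) + (0)·(1/6) + (5)·(1/6) = -5/2.
c: (1)·(2/3) + (-2)·(1/6) + (-8)·(1/6) = -1.
The best pure response is a with expected payoff 25/6.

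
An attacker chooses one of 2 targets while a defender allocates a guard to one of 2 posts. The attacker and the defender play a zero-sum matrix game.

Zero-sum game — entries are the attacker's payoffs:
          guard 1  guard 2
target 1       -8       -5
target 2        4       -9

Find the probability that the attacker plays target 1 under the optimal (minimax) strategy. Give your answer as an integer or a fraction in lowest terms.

Row minima are -8 and -9, so the attacker's maximin is -8; column maxima are 4 and -5, so the defender's minimax is -5. These differ, so the equilibrium is in mixed strategies.
Let the attacker play target 1 with probability p. The defender is indifferent when −8p + 4(1−p) = −5p − 9(1−p), giving p = 13/16.

13/16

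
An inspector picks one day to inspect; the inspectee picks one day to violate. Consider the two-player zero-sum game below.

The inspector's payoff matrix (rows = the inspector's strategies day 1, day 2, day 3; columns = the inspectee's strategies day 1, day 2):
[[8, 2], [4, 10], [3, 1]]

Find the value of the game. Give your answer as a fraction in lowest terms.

6

Row day 3 is strictly dominated by row day 1, so the inspector never plays it.
The remaining 2×2 game on (day 1, day 2) × (day 1, day 2) has no saddle point. Let the inspector play day 1 with probability p; indifference gives 8p + 4(1−p) = 2p + 10(1−p), so p = 1/2.
Similarly the inspectee's optimal q on day 1 is 2/3, and the value is 8·(2/3) + (2)·(1/3) = 6.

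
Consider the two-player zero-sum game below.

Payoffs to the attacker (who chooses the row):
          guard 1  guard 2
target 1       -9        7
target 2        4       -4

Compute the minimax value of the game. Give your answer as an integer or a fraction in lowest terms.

Row minima are -9 and -4, so the attacker's maximin is -4; column maxima are 4 and 7, so the defender's minimax is 4. These differ, so the equilibrium is in mixed strategies.
Let the attacker play target 1 with probability p. The defender is indifferent when −9p + 4(1−p) = 7p − 4(1−p), giving p = 1/3.
Let the defender play guard 1 with probability q. The attacker is indifferent when −9q + 7(1−q) = 4q − 4(1−q), giving q = 11/24.
The value is -9·(11/24) + (7)·(13/24) = -1/3.

-1/3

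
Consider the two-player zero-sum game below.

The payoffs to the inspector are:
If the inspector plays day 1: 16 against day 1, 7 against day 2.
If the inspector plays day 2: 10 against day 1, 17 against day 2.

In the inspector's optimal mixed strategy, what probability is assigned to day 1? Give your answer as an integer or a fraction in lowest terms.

7/16

Row minima are 7 and 10, so the inspector's maximin is 10; column maxima are 16 and 17, so the inspectee's minimax is 16. These differ, so the equilibrium is in mixed strategies.
Let the inspector play day 1 with probability p. The inspectee is indifferent when 16p + 10(1−p) = 7p + 17(1−p), giving p = 7/16.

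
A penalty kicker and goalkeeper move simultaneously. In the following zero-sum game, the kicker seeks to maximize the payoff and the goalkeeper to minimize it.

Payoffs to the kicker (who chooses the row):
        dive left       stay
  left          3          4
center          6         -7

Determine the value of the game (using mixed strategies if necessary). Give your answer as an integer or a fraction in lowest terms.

Row minima are 3 and -7, so the kicker's maximin is 3; column maxima are 6 and 4, so the goalkeeper's minimax is 4. These differ, so the equilibrium is in mixed strategies.
Let the kicker play left with probability p. The goalkeeper is indifferent when 3p + 6(1−p) = 4p − 7(1−p), giving p = 13/14.
Let the goalkeeper play dive left with probability q. The kicker is indifferent when 3q + 4(1−q) = 6q − 7(1−q), giving q = 11/14.
The value is 3·(11/14) + (4)·(3/14) = 45/14.

45/14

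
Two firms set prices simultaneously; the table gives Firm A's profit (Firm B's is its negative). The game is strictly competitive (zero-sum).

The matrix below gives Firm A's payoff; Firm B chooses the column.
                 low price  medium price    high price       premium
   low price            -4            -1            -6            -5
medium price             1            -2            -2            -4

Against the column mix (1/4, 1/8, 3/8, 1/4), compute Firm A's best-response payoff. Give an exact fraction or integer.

-7/4

low price: (-4)·(1/4) + (-1)·(1/8) + (-6)·(3/8) + (-5)·(1/4) = -37/8.
medium price: (1)·(1/4) + (-2)·(1/8) + (-2)·(3/8) + (-4)·(1/4) = -7/4.
The best pure response is medium price with expected payoff -7/4.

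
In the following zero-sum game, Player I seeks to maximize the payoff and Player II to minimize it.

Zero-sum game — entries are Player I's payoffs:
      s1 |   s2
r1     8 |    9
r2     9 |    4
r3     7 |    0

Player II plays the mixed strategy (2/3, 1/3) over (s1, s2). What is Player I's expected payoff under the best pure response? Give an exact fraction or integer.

25/3

r1: (8)·(2/3) + (9)·(1/3) = 25/3.
r2: (9)·(2/3) + (4)·(1/3) = 22/3.
r3: (7)·(2/3) + (0)·(1/3) = 14/3.
The best pure response is r1 with expected payoff 25/3.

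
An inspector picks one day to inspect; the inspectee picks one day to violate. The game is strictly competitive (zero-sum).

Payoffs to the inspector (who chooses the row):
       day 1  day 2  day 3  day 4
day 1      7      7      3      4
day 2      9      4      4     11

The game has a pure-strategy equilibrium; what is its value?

4

Row minima: 3, 4 → the inspector's maximin is 4.
Column maxima: 9, 7, 4, 11 → the inspectee's minimax is 4.
They coincide at (day 2, day 3), so the value is 4.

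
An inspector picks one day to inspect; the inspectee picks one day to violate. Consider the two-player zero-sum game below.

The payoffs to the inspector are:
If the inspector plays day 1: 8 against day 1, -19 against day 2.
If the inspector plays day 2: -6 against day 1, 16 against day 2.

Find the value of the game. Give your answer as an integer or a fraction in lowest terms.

Row minima are -19 and -6, so the inspector's maximin is -6; column maxima are 8 and 16, so the inspectee's minimax is 8. These differ, so the equilibrium is in mixed strategies.
Let the inspector play day 1 with probability p. The inspectee is indifferent when 8p − 6(1−p) = −19p + 16(1−p), giving p = 22/49.
Let the inspectee play day 1 with probability q. The inspector is indifferent when 8q − 19(1−q) = −6q + 16(1−q), giving q = 5/7.
The value is 8·(5/7) + (-19)·(2/7) = 2/7.

2/7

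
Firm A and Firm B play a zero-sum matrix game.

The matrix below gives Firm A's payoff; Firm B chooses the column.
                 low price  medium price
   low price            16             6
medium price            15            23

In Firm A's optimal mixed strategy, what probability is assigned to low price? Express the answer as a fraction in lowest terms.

4/9

Row minima are 6 and 15, so Firm A's maximin is 15; column maxima are 16 and 23, so Firm B's minimax is 16. These differ, so the equilibrium is in mixed strategies.
Let Firm A play low price with probability p. Firm B is indifferent when 16p + 15(1−p) = 6p + 23(1−p), giving p = 4/9.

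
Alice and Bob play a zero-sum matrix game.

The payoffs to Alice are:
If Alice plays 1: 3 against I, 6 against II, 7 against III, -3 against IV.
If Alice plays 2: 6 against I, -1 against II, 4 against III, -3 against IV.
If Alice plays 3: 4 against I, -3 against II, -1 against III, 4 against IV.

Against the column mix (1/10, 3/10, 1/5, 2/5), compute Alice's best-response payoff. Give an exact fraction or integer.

1: (3)·(1/10) + (6)·(3/10) + (7)·(1/5) + (-3)·(2/5) = 23/10.
2: (6)·(1/10) + (-1)·(3/10) + (4)·(1/5) + (-3)·(2/5) = -1/10.
3: (4)·(1/10) + (-3)·(3/10) + (-1)·(1/5) + (4)·(2/5) = 9/10.
The best pure response is 1 with expected payoff 23/10.

23/10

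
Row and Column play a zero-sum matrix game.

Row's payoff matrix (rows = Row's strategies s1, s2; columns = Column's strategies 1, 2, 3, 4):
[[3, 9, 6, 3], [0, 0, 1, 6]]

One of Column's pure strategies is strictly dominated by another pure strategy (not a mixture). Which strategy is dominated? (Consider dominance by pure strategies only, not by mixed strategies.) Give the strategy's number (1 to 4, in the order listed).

Column prefers columns that give Row less. Compare 3 with 1: 3 < 6, 0 < 1.
So 1 strictly dominates 3 for Column; 3 is strictly dominated.

3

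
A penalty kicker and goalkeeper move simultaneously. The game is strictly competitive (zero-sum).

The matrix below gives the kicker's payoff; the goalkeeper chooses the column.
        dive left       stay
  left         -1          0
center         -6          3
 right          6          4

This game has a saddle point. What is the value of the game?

Row minima: -1, -6, 4 → the kicker's maximin is 4.
Column maxima: 6, 4 → the goalkeeper's minimax is 4.
They coincide at (right, stay), so the value is 4.

4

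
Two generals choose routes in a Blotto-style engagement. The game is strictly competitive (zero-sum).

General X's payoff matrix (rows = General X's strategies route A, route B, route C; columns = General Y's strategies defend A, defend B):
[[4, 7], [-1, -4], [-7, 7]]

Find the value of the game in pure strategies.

Row minima: 4, -4, -7 → General X's maximin is 4.
Column maxima: 4, 7 → General Y's minimax is 4.
They coincide at (route A, defend A), so the value is 4.

4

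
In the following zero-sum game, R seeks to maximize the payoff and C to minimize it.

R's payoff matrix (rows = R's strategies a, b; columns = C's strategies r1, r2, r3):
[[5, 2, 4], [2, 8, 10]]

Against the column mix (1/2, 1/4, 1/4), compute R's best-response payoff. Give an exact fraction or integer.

a: (5)·(1/2) + (2)·(1/4) + (4)·(1/4) = 4.
b: (2)·(1/2) + (8)·(1/4) + (10)·(1/4) = 11/2.
The best pure response is b with expected payoff 11/2.

11/2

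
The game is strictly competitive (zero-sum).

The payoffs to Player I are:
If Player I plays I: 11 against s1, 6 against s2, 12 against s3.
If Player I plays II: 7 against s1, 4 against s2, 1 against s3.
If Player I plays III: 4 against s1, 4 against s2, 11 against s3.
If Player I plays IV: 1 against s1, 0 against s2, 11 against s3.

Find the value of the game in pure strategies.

6

Row minima: 6, 1, 4, 0 → Player I's maximin is 6.
Column maxima: 11, 6, 12 → Player II's minimax is 6.
They coincide at (I, s2), so the value is 6.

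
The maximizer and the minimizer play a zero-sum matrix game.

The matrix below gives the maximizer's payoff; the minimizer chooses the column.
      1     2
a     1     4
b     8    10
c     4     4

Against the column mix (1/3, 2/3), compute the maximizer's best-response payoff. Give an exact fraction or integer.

28/3

a: (1)·(1/3) + (4)·(2/3) = 3.
b: (8)·(1/3) + (10)·(2/3) = 28/3.
c: (4)·(1/3) + (4)·(2/3) = 4.
The best pure response is b with expected payoff 28/3.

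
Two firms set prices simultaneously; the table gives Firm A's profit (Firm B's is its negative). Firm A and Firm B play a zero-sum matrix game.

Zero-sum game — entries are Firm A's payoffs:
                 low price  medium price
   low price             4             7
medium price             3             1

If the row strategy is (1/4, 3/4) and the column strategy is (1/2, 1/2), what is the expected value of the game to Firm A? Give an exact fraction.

Against (1/2, 1/2), each row's expected payoff is low price: 11/2; medium price: 2.
Taking the (1/4, 3/4)-weighted average: (1/4)·(11/2) + (3/4)·(2) = 23/8.

23/8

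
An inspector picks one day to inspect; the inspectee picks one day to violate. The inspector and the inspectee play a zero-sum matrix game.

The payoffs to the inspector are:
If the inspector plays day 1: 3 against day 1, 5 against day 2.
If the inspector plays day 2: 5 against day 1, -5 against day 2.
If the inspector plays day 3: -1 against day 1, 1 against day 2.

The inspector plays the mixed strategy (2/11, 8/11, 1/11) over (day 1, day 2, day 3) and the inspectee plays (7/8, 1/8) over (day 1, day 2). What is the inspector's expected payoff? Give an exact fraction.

13/4

Against (7/8, 1/8), each row's expected payoff is day 1: 13/4; day 2: 15/4; day 3: -3/4.
Taking the (2/11, 8/11, 1/11)-weighted average: (2/11)·(13/4) + (8/11)·(15/4) + (1/11)·(-3/4) = 13/4.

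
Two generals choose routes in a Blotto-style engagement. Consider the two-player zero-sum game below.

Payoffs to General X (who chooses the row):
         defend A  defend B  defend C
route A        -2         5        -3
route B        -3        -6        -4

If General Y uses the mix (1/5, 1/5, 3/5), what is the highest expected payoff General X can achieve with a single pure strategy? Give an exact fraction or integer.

-6/5

route A: (-2)·(1/5) + (5)·(1/5) + (-3)·(3/5) = -6/5.
route B: (-3)·(1/5) + (-6)·(1/5) + (-4)·(3/5) = -21/5.
The best pure response is route A with expected payoff -6/5.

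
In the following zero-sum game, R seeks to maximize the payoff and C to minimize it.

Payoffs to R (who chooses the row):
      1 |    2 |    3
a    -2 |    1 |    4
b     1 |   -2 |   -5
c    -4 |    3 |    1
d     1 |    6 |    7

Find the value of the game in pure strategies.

1

Row minima: -2, -5, -4, 1 → R's maximin is 1.
Column maxima: 1, 6, 7 → C's minimax is 1.
They coincide at (d, 1), so the value is 1.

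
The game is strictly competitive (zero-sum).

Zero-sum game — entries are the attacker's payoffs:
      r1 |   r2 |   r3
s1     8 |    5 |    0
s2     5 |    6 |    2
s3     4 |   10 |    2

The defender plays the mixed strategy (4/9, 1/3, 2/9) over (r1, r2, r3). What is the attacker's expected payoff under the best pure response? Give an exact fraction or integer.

50/9

s1: (8)·(4/9) + (5)·(1/3) + (0)·(2/9) = 47/9.
s2: (5)·(4/9) + (6)·(1/3) + (2)·(2/9) = 14/3.
s3: (4)·(4/9) + (10)·(1/3) + (2)·(2/9) = 50/9.
The best pure response is s3 with expected payoff 50/9.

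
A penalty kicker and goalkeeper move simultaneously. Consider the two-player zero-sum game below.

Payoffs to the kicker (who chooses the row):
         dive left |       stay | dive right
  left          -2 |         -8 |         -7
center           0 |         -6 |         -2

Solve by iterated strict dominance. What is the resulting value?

-6

Column dive left is strictly dominated by stay for the goalkeeper (-8<-2, -6<0); eliminate dive left.
Row left is strictly dominated by row center (-6>-8, -2>-7); eliminate left.
Column dive right is strictly dominated by stay for the goalkeeper (-6<-2); eliminate dive right.
Only (center, stay) remains, with payoff -6.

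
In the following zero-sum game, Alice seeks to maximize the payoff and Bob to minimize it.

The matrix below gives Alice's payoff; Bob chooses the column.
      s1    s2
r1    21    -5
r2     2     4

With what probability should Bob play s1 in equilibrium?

9/28

Row minima are -5 and 2, so Alice's maximin is 2; column maxima are 21 and 4, so Bob's minimax is 4. These differ, so the equilibrium is in mixed strategies.
Let Bob play s1 with probability q. Alice is indifferent when 21q − 5(1−q) = 2q + 4(1−q), giving q = 9/28.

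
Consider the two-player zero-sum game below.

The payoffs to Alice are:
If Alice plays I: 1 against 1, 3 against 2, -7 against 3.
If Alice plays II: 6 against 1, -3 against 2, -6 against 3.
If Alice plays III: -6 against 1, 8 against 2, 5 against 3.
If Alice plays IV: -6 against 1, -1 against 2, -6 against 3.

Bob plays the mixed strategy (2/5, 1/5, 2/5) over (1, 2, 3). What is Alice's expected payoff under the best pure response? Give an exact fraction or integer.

6/5

I: (1)·(2/5) + (3)·(1/5) + (-7)·(2/5) = -9/5.
II: (6)·(2/5) + (-3)·(1/5) + (-6)·(2/5) = -3/5.
III: (-6)·(2/5) + (8)·(1/5) + (5)·(2/5) = 6/5.
IV: (-6)·(2/5) + (-1)·(1/5) + (-6)·(2/5) = -5.
The best pure response is III with expected payoff 6/5.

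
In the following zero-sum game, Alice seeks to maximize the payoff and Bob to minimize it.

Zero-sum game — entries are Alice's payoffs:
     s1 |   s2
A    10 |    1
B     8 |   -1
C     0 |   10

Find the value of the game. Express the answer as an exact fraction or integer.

Row B is strictly dominated by row A, so Alice never plays it.
The remaining 2×2 game on (A, C) × (s1, s2) has no saddle point. Let Alice play A with probability p; indifference gives 10p = p + 10(1−p), so p = 10/19.
Similarly Bob's optimal q on s1 is 9/19, and the value is 10·(9/19) + (1)·(10/19) = 100/19.

100/19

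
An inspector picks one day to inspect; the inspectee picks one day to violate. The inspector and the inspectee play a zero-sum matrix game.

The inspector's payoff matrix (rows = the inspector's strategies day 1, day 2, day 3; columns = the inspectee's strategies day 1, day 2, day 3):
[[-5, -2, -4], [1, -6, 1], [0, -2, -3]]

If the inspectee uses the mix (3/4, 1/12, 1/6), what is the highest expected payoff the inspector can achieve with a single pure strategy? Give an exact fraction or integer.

day 1: (-5)·(3/4) + (-2)·(1/12) + (-4)·(1/6) = -55/12.
day 2: (1)·(3/4) + (-6)·(1/12) + (1)·(1/6) = 5/12.
day 3: (0)·(3/4) + (-2)·(1/12) + (-3)·(1/6) = -2/3.
The best pure response is day 2 with expected payoff 5/12.

5/12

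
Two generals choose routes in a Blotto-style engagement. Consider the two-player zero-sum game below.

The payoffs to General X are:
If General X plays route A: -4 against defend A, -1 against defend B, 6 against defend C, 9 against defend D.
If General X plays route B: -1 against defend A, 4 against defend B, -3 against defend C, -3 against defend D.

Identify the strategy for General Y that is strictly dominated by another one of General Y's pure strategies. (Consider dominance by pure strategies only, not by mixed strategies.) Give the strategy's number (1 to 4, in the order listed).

2

General Y prefers columns that give General X less. Compare defend B with defend A: -4 < -1, -1 < 4.
So defend A strictly dominates defend B for General Y; defend B is strictly dominated.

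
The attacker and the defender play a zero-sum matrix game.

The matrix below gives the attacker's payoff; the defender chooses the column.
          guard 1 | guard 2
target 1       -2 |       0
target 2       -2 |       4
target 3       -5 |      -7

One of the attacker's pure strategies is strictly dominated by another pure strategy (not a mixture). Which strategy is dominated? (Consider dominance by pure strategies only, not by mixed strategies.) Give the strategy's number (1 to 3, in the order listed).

3

Compare target 3 with target 1: -2 > -5, 0 > -7.
So target 1 strictly dominates target 3 for the attacker; target 3 is strictly dominated.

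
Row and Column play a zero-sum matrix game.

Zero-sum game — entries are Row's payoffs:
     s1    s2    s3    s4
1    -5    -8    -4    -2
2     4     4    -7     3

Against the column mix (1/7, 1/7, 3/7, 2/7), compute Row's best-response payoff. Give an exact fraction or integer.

-1

1: (-5)·(1/7) + (-8)·(1/7) + (-4)·(3/7) + (-2)·(2/7) = -29/7.
2: (4)·(1/7) + (4)·(1/7) + (-7)·(3/7) + (3)·(2/7) = -1.
The best pure response is 2 with expected payoff -1.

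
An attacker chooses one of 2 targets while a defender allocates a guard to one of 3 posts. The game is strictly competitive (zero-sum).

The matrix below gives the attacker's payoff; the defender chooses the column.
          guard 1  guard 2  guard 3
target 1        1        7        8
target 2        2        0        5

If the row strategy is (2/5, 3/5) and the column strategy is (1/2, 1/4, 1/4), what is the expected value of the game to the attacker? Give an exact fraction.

Against (1/2, 1/4, 1/4), each row's expected payoff is target 1: 17/4; target 2: 9/4.
Taking the (2/5, 3/5)-weighted average: (2/5)·(17/4) + (3/5)·(9/4) = 61/20.

61/20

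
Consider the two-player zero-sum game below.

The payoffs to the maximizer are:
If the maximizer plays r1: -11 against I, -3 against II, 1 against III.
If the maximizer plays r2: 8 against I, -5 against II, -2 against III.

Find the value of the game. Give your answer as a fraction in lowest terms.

-79/21

Column III is strictly dominated by II for the minimizer (it gives the maximizer more in every row).
The remaining 2×2 game on (r1, r2) × (I, II) has no saddle point. Let the maximizer play r1 with probability p; indifference gives −11p + 8(1−p) = −3p − 5(1−p), so p = 13/21.
Similarly the minimizer's optimal q on I is 2/21, and the value is -11·(2/21) + (-3)·(19/21) = -79/21.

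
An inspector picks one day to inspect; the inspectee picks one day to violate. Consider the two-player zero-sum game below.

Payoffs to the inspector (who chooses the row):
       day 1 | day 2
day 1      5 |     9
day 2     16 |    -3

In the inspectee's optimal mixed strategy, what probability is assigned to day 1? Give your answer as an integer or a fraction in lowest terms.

Row minima are 5 and -3, so the inspector's maximin is 5; column maxima are 16 and 9, so the inspectee's minimax is 9. These differ, so the equilibrium is in mixed strategies.
Let the inspectee play day 1 with probability q. The inspector is indifferent when 5q + 9(1−q) = 16q − 3(1−q), giving q = 12/23.

12/23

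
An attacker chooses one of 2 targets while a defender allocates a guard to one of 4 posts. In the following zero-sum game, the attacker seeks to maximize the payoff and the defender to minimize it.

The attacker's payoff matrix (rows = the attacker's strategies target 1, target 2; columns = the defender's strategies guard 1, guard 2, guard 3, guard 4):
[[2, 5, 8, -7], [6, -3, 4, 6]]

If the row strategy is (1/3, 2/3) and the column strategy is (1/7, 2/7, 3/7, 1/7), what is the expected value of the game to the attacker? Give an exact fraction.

Against (1/7, 2/7, 3/7, 1/7), each row's expected payoff is target 1: 29/7; target 2: 18/7.
Taking the (1/3, 2/3)-weighted average: (1/3)·(29/7) + (2/3)·(18/7) = 65/21.

65/21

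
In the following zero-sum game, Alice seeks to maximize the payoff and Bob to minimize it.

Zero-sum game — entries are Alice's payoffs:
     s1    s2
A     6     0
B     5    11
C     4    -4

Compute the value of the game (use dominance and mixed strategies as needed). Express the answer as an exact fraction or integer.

11/2

Row C is strictly dominated by row A, so Alice never plays it.
The remaining 2×2 game on (A, B) × (s1, s2) has no saddle point. Let Alice play A with probability p; indifference gives 6p + 5(1−p) = 11(1−p), so p = 1/2.
Similarly Bob's optimal q on s1 is 11/12, and the value is 6·(11/12) + (0)·(1/12) = 11/2.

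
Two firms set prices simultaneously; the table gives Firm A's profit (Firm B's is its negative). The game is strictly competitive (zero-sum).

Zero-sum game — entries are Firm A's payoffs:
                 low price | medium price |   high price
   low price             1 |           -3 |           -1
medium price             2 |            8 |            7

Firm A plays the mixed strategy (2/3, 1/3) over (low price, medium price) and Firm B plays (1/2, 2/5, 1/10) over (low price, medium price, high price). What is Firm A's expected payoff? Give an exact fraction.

Against (1/2, 2/5, 1/10), each row's expected payoff is low price: -4/5; medium price: 49/10.
Taking the (2/3, 1/3)-weighted average: (2/3)·(-4/5) + (1/3)·(49/10) = 11/10.

11/10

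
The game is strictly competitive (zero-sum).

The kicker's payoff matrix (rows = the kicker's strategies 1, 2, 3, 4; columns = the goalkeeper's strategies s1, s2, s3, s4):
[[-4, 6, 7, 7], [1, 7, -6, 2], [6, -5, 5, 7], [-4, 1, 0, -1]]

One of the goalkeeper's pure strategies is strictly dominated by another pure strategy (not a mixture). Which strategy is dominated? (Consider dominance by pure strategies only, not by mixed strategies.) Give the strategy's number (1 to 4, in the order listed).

The goalkeeper prefers columns that give the kicker less. Compare s4 with s1: -4 < 7, 1 < 2, 6 < 7, -4 < -1.
So s1 strictly dominates s4 for the goalkeeper; s4 is strictly dominated.

4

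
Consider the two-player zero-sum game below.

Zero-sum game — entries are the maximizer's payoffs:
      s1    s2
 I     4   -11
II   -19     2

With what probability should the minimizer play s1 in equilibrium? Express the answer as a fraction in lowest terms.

13/36

Row minima are -11 and -19, so the maximizer's maximin is -11; column maxima are 4 and 2, so the minimizer's minimax is 2. These differ, so the equilibrium is in mixed strategies.
Let the minimizer play s1 with probability q. The maximizer is indifferent when 4q − 11(1−q) = −19q + 2(1−q), giving q = 13/36.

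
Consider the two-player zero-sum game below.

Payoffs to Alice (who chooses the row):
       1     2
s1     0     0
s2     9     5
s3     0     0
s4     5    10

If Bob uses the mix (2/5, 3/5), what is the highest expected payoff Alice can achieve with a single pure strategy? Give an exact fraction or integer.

s1: (0)·(2/5) + (0)·(3/5) = 0.
s2: (9)·(2/5) + (5)·(3/5) = 33/5.
s3: (0)·(2/5) + (0)·(3/5) = 0.
s4: (5)·(2/5) + (10)·(3/5) = 8.
The best pure response is s4 with expected payoff 8.

8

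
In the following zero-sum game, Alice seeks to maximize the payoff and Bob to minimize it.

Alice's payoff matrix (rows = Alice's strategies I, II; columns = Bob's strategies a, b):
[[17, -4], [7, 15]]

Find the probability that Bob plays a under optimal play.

Row minima are -4 and 7, so Alice's maximin is 7; column maxima are 17 and 15, so Bob's minimax is 15. These differ, so the equilibrium is in mixed strategies.
Let Bob play a with probability q. Alice is indifferent when 17q − 4(1−q) = 7q + 15(1−q), giving q = 19/29.

19/29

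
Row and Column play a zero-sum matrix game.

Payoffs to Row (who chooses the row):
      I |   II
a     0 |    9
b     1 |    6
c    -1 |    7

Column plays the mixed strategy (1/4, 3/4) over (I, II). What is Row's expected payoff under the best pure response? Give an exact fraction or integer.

27/4

a: (0)·(1/4) + (9)·(3/4) = 27/4.
b: (1)·(1/4) + (6)·(3/4) = 19/4.
c: (-1)·(1/4) + (7)·(3/4) = 5.
The best pure response is a with expected payoff 27/4.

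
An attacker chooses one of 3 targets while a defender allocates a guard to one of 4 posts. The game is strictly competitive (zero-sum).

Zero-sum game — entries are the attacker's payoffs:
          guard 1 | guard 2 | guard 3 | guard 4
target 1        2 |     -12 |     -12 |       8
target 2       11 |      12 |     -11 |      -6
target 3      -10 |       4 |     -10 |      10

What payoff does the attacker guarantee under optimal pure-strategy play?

Row minima: -12, -11, -10 → the attacker's maximin is -10.
Column maxima: 11, 12, -10, 10 → the defender's minimax is -10.
They coincide at (target 3, guard 3), so the value is -10.

-10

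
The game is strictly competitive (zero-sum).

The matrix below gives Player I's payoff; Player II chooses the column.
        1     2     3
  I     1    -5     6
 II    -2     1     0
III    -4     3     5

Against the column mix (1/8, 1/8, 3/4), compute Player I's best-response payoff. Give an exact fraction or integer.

I: (1)·(1/8) + (-5)·(1/8) + (6)·(3/4) = 4.
II: (-2)·(1/8) + (1)·(1/8) + (0)·(3/4) = -1/8.
III: (-4)·(1/8) + (3)·(1/8) + (5)·(3/4) = 29/8.
The best pure response is I with expected payoff 4.

4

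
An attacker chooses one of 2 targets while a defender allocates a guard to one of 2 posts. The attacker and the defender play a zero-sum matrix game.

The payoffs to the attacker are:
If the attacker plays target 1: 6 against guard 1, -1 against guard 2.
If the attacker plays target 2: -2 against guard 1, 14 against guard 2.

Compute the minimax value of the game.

82/23

Row minima are -1 and -2, so the attacker's maximin is -1; column maxima are 6 and 14, so the defender's minimax is 6. These differ, so the equilibrium is in mixed strategies.
Let the attacker play target 1 with probability p. The defender is indifferent when 6p − 2(1−p) = −p + 14(1−p), giving p = 16/23.
Let the defender play guard 1 with probability q. The attacker is indifferent when 6q − (1−q) = −2q + 14(1−q), giving q = 15/23.
The value is 6·(15/23) + (-1)·(8/23) = 82/23.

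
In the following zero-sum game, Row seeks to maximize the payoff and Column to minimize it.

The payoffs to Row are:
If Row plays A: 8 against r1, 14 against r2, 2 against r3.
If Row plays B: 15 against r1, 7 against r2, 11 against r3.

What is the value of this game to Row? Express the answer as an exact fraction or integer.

Column r1 is strictly dominated by r3 for Column (it gives Row more in every row).
The remaining 2×2 game on (A, B) × (r2, r3) has no saddle point. Let Row play A with probability p; indifference gives 14p + 7(1−p) = 2p + 11(1−p), so p = 1/4.
Similarly Column's optimal q on r2 is 9/16, and the value is 14·(9/16) + (2)·(7/16) = 35/4.

35/4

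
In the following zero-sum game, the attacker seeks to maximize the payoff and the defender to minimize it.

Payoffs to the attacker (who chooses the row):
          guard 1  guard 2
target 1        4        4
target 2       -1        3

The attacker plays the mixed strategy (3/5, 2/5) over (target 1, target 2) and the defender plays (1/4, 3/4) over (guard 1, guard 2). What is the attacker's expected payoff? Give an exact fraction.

Against (1/4, 3/4), each row's expected payoff is target 1: 4; target 2: 2.
Taking the (3/5, 2/5)-weighted average: (3/5)·(4) + (2/5)·(2) = 16/5.

16/5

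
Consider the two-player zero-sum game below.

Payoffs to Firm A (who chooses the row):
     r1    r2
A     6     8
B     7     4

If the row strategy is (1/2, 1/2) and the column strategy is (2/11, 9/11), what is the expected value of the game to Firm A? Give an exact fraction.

Against (2/11, 9/11), each row's expected payoff is A: 84/11; B: 50/11.
Taking the (1/2, 1/2)-weighted average: (1/2)·(84/11) + (1/2)·(50/11) = 67/11.

67/11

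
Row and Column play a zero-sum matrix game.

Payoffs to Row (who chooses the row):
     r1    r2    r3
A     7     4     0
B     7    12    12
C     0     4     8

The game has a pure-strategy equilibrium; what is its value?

7

Row minima: 0, 7, 0 → Row's maximin is 7.
Column maxima: 7, 12, 12 → Column's minimax is 7.
They coincide at (B, r1), so the value is 7.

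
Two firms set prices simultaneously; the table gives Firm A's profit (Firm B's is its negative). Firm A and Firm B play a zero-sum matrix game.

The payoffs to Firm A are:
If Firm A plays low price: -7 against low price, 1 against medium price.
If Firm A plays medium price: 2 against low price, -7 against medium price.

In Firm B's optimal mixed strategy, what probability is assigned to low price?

8/17

Row minima are -7 and -7, so Firm A's maximin is -7; column maxima are 2 and 1, so Firm B's minimax is 1. These differ, so the equilibrium is in mixed strategies.
Let Firm B play low price with probability q. Firm A is indifferent when −7q + (1−q) = 2q − 7(1−q), giving q = 8/17.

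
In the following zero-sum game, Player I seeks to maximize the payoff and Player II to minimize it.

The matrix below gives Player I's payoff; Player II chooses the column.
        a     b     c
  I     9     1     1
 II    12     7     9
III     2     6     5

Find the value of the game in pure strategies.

Row minima: 1, 7, 2 → Player I's maximin is 7.
Column maxima: 12, 7, 9 → Player II's minimax is 7.
They coincide at (II, b), so the value is 7.

7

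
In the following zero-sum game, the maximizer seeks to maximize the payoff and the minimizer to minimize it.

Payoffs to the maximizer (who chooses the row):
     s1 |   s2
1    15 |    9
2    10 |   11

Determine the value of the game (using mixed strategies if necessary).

75/7

Row minima are 9 and 10, so the maximizer's maximin is 10; column maxima are 15 and 11, so the minimizer's minimax is 11. These differ, so the equilibrium is in mixed strategies.
Let the maximizer play 1 with probability p. The minimizer is indifferent when 15p + 10(1−p) = 9p + 11(1−p), giving p = 1/7.
Let the minimizer play s1 with probability q. The maximizer is indifferent when 15q + 9(1−q) = 10q + 11(1−q), giving q = 2/7.
The value is 15·(2/7) + (9)·(5/7) = 75/7.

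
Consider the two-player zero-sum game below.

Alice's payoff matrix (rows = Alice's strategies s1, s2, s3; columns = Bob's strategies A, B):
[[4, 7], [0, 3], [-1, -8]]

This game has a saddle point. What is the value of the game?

4

Row minima: 4, 0, -8 → Alice's maximin is 4.
Column maxima: 4, 7 → Bob's minimax is 4.
They coincide at (s1, A), so the value is 4.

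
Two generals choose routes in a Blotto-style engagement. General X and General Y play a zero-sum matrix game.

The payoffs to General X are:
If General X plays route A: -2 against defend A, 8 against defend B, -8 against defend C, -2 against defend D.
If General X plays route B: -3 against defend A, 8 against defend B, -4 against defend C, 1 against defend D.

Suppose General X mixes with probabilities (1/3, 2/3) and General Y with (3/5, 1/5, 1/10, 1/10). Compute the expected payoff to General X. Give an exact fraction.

Against (3/5, 1/5, 1/10, 1/10), each row's expected payoff is route A: -3/5; route B: -1/2.
Taking the (1/3, 2/3)-weighted average: (1/3)·(-3/5) + (2/3)·(-1/2) = -8/15.

-8/15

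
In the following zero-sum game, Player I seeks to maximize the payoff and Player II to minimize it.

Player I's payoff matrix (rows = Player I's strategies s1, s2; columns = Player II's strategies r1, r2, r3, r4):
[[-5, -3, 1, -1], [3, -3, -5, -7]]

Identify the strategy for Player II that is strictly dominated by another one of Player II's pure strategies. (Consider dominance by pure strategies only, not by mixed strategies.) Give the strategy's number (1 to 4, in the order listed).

3

Player II prefers columns that give Player I less. Compare r3 with r4: -1 < 1, -7 < -5.
So r4 strictly dominates r3 for Player II; r3 is strictly dominated.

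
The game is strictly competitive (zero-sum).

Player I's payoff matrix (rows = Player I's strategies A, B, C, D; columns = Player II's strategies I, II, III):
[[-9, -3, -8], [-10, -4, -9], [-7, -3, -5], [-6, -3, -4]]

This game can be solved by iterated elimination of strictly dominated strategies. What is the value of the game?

-6

Row B is strictly dominated by row A (-9>-10, -3>-4, -8>-9); eliminate B.
Column III is strictly dominated by I for Player II (-9<-8, -7<-5, -6<-4); eliminate III.
Column II is strictly dominated by I for Player II (-9<-3, -7<-3, -6<-3); eliminate II.
Row A is strictly dominated by row C (-7>-9); eliminate A.
Row C is strictly dominated by row D (-6>-7); eliminate C.
Only (D, I) remains, with payoff -6.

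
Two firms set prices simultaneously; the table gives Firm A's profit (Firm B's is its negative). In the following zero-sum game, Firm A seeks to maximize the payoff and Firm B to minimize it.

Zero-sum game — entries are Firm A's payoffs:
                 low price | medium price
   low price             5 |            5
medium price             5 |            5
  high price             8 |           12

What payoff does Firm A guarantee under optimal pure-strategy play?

8

Row minima: 5, 5, 8 → Firm A's maximin is 8.
Column maxima: 8, 12 → Firm B's minimax is 8.
They coincide at (high price, low price), so the value is 8.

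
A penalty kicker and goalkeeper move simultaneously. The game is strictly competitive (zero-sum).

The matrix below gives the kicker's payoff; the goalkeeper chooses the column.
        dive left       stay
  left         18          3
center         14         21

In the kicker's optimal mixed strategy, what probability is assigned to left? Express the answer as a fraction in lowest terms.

7/22

Row minima are 3 and 14, so the kicker's maximin is 14; column maxima are 18 and 21, so the goalkeeper's minimax is 18. These differ, so the equilibrium is in mixed strategies.
Let the kicker play left with probability p. The goalkeeper is indifferent when 18p + 14(1−p) = 3p + 21(1−p), giving p = 7/22.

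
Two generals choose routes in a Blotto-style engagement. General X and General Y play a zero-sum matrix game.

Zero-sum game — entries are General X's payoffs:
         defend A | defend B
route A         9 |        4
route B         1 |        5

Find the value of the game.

41/9

Row minima are 4 and 1, so General X's maximin is 4; column maxima are 9 and 5, so General Y's minimax is 5. These differ, so the equilibrium is in mixed strategies.
Let General X play route A with probability p. General Y is indifferent when 9p + (1−p) = 4p + 5(1−p), giving p = 4/9.
Let General Y play defend A with probability q. General X is indifferent when 9q + 4(1−q) = q + 5(1−q), giving q = 1/9.
The value is 9·(1/9) + (4)·(8/9) = 41/9.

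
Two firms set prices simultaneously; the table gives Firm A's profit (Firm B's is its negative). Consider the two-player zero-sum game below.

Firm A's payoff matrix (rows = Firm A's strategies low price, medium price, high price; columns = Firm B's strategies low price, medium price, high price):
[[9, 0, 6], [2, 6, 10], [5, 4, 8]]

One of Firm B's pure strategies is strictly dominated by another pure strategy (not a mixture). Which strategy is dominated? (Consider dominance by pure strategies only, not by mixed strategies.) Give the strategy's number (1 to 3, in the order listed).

Firm B prefers columns that give Firm A less. Compare high price with medium price: 0 < 6, 6 < 10, 4 < 8.
So medium price strictly dominates high price for Firm B; high price is strictly dominated.

3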